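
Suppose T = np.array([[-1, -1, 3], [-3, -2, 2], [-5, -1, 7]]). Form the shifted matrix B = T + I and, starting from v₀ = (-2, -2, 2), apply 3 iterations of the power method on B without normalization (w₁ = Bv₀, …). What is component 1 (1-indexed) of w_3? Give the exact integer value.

B = T + I has rows (0, -1, 3); (-3, -1, 2); (-5, -1, 8)
w1 = Bv₀ = (8, 12, 28)
w2 = Bw1 = (72, 20, 172)
w3 = Bw2 = (496, 108, 996)
Requested component of w3: 496

496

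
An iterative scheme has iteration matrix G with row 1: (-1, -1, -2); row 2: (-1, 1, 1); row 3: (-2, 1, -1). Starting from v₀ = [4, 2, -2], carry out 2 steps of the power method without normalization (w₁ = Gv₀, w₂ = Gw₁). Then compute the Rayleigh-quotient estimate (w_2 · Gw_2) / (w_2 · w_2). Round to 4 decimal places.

λ ≈ -1.1290

w1 = Gv₀ = ((-1)·4 + (-1)·2 + (-2)·(-2); (-1)·4 + 1·2 + 1·(-2); (-2)·4 + 1·2 + (-1)·(-2)) = (-2, -4, -4)
w2 = Gw1 = ((-1)·(-2) + (-1)·(-4) + (-2)·(-4); (-1)·(-2) + 1·(-4) + 1·(-4); (-2)·(-2) + 1·(-4) + (-1)·(-4)) = (14, -6, 4)
Gw2 = (-16, -16, -38)
w2·Gw2 = 14·(-16) + (-6)·(-16) + 4·(-38) = -280; w2·w2 = 14·14 + (-6)·(-6) + 4·4 = 248
λ ≈ -280/248 = -1.1290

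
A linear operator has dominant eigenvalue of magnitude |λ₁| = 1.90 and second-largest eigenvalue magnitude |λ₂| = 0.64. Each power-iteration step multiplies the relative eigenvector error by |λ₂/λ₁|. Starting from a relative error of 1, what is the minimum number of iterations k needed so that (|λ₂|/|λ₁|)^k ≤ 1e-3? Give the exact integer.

7

|λ₂/λ₁| = 0.64/1.90 = 0.33684
Need k ≥ ln(1e-3) / ln(0.33684) = -6.9078 / -1.0881 ≈ 6.348
Smallest integer k satisfying the bound: 7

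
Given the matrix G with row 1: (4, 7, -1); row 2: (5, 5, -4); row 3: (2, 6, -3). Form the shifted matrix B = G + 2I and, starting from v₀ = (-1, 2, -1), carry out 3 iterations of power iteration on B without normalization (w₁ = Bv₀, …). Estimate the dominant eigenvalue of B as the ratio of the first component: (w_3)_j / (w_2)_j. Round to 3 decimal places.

B = G + 2I has rows (6, 7, -1); (5, 7, -4); (2, 6, -1)
w1 = Bv₀ = (9, 13, 11)
w2 = Bw1 = (134, 92, 85)
w3 = Bw2 = (1363, 974, 735)
Ratio: 1363/134 = 10.172

μ ≈ 10.172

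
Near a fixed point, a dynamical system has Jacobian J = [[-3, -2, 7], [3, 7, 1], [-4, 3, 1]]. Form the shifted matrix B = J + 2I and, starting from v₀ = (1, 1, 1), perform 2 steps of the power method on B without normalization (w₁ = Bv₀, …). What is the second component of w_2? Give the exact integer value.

131

B = J + 2I has rows (-1, -2, 7); (3, 9, 1); (-4, 3, 3)
w1 = Bv₀ = (4, 13, 2)
w2 = Bw1 = (-16, 131, 29)
Requested component of w2: 131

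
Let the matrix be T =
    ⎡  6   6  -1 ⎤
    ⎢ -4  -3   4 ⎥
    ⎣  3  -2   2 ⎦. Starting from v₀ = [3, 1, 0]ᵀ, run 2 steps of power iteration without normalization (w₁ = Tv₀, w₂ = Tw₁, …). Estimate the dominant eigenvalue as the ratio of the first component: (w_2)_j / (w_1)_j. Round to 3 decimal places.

w1 = Tv₀ = (6·3 + 6·1 + (-1)·0; (-4)·3 + (-3)·1 + 4·0; 3·3 + (-2)·1 + 2·0) = (24, -15, 7)
w2 = Tw1 = (6·24 + 6·(-15) + (-1)·7; (-4)·24 + (-3)·(-15) + 4·7; 3·24 + (-2)·(-15) + 2·7) = (47, -23, 116)
Ratio at component: 47 / 24 = 1.958

λ ≈ 1.958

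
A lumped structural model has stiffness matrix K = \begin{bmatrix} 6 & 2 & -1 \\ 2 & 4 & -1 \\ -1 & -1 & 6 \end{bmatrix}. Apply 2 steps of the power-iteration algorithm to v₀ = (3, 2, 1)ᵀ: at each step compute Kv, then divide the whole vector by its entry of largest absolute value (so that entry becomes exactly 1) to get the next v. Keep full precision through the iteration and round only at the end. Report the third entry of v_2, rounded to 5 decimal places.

-0.18543

Kv0 = (21.000000, 13.000000, 1.000000); divide by 21.000000 → v1 = (1.000000, 0.619048, 0.047619)
Kv1 = (7.190476, 4.428571, -1.333333); divide by 7.190476 → v2 = (1.000000, 0.615894, -0.185430)
Requested entry of v2: -28/151 = -0.18543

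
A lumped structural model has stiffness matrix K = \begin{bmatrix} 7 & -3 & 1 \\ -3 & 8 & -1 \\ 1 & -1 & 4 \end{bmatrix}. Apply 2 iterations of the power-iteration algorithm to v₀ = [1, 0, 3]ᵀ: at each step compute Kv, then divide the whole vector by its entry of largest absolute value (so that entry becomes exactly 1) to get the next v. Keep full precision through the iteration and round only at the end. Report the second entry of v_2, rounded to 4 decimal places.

-0.9010

Kv0 = (10.00000, -6.00000, 13.00000); divide by 13.00000 → v1 = (0.76923, -0.46154, 1.00000)
Kv1 = (7.76923, -7.00000, 5.23077); divide by 7.76923 → v2 = (1.00000, -0.90099, 0.67327)
Requested entry of v2: -91/101 = -0.9010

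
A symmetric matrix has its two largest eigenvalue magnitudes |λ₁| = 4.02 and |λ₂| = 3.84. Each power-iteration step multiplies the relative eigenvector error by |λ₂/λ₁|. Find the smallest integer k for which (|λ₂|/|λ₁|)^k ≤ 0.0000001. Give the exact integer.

|λ₂/λ₁| = 3.84/4.02 = 0.95522
Need k ≥ ln(0.0000001) / ln(0.95522) = -16.1181 / -0.0458 ≈ 351.850
Smallest integer k satisfying the bound: 352

352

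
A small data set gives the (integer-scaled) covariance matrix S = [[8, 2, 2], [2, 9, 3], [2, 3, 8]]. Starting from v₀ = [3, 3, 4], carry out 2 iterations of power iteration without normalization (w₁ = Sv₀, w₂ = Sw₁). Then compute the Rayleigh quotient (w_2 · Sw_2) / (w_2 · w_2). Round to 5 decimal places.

w1 = Sv₀ = (8·3 + 2·3 + 2·4; 2·3 + 9·3 + 3·4; 2·3 + 3·3 + 8·4) = (38, 45, 47)
w2 = Sw1 = (8·38 + 2·45 + 2·47; 2·38 + 9·45 + 3·47; 2·38 + 3·45 + 8·47) = (488, 622, 587)
Sw2 = (6322, 8335, 7538)
w2·Sw2 = 488·6322 + 622·8335 + 587·7538 = 12694312; w2·w2 = 488·488 + 622·622 + 587·587 = 969597
λ ≈ 12694312/969597 = 13.09236

λ ≈ 13.09236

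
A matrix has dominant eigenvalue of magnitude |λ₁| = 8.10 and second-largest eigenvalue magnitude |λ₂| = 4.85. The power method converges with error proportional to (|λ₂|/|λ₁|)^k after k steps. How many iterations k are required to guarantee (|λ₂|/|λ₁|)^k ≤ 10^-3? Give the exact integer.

|λ₂/λ₁| = 4.85/8.10 = 0.59877
Need k ≥ ln(10^-3) / ln(0.59877) = -6.9078 / -0.5129 ≈ 13.468
Smallest integer k satisfying the bound: 14

14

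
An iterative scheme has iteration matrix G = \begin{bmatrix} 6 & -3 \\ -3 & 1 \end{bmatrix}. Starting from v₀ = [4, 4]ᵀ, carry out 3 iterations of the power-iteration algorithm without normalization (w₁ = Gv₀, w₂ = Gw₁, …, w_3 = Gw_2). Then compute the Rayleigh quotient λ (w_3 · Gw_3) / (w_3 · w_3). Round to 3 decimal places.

w1 = Gv₀ = (6·4 + (-3)·4; (-3)·4 + 1·4) = (12, -8)
w2 = Gw1 = (6·12 + (-3)·(-8); (-3)·12 + 1·(-8)) = (96, -44)
w3 = Gw2 = (708, -332)
Gw3 = (5244, -2456)
w3·Gw3 = 708·5244 + (-332)·(-2456) = 4528144; w3·w3 = 708·708 + (-332)·(-332) = 611488
λ ≈ 4528144/611488 = 7.405

λ ≈ 7.405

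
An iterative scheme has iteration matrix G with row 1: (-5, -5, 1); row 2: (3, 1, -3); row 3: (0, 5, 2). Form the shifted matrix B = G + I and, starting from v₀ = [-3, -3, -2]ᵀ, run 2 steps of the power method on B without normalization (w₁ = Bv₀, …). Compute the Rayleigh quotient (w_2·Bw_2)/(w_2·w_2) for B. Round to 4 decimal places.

B = G + I has rows (-4, -5, 1); (3, 2, -3); (0, 5, 3)
w1 = Bv₀ = ((-4)·(-3) + (-5)·(-3) + 1·(-2); 3·(-3) + 2·(-3) + (-3)·(-2); 0·(-3) + 5·(-3) + 3·(-2)) = (25, -9, -21)
w2 = Bw1 = ((-4)·25 + (-5)·(-9) + 1·(-21); 3·25 + 2·(-9) + (-3)·(-21); 0·25 + 5·(-9) + 3·(-21)) = (-76, 120, -108)
Bw2 = (-404, 336, 276)
w2·Bw2 = 41216; w2·w2 = 31840; μ ≈ 41216/31840 = 1.2945

μ ≈ 1.2945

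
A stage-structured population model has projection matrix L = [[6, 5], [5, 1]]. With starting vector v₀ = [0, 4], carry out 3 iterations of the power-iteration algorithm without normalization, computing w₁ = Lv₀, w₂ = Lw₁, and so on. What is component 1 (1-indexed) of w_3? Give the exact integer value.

w1 = Lv₀ = (20, 4)
w2 = Lw1 = (140, 104)
w3 = Lw2 = (1360, 804)
The requested component of w3 is 1360.

1360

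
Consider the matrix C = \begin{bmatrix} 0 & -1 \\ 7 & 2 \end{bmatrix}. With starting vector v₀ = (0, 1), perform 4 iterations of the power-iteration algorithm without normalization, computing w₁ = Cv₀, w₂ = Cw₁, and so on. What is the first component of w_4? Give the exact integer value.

w1 = Cv₀ = (0·0 + (-1)·1; 7·0 + 2·1) = (-1, 2)
w2 = Cw1 = (0·(-1) + (-1)·2; 7·(-1) + 2·2) = (-2, -3)
w3 = Cw2 = (3, -20)
w4 = Cw3 = (20, -19)
The requested component of w4 is 20.

20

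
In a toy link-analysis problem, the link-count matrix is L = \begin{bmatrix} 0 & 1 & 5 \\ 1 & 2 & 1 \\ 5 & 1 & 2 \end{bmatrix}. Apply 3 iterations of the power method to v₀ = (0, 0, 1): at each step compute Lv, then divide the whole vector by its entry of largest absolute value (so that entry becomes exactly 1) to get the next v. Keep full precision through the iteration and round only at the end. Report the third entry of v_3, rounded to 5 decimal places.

Lv0 = (5.000000, 1.000000, 2.000000); divide by 5.000000 → v1 = (1.000000, 0.200000, 0.400000)
Lv1 = (2.200000, 1.800000, 6.000000); divide by 6.000000 → v2 = (0.366667, 0.300000, 1.000000)
Lv2 = (5.300000, 1.966667, 4.133333); divide by 5.300000 → v3 = (1.000000, 0.371069, 0.779874)
Requested entry of v3: 124/159 = 0.77987

0.77987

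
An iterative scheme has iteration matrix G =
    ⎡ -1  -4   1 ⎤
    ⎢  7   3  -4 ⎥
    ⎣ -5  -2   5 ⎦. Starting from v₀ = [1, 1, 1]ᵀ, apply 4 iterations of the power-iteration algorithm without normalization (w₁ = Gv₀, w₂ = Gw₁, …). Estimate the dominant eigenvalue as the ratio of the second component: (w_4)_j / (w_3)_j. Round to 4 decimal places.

w1 = Gv₀ = (-4, 6, -2)
w2 = Gw1 = (-22, -2, -2)
w3 = Gw2 = (28, -152, 104)
w4 = Gw3 = (684, -676, 684)
Ratio at component: -676 / -152 = 4.4474

λ ≈ 4.4474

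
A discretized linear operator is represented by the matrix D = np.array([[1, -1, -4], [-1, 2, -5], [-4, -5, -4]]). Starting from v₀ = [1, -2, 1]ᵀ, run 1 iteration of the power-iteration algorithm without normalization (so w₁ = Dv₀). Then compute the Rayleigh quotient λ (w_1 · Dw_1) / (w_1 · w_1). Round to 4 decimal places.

3.6286

w1 = Dv₀ = (1·1 + (-1)·(-2) + (-4)·1; (-1)·1 + 2·(-2) + (-5)·1; (-4)·1 + (-5)·(-2) + (-4)·1) = (-1, -10, 2)
Dw1 = (1, -29, 46)
w1·Dw1 = (-1)·1 + (-10)·(-29) + 2·46 = 381; w1·w1 = (-1)·(-1) + (-10)·(-10) + 2·2 = 105
λ ≈ 381/105 = 3.6286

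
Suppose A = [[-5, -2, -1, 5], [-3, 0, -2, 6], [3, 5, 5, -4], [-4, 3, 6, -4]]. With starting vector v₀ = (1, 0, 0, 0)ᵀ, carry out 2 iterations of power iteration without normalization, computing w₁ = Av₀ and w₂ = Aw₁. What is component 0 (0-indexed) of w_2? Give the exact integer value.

w1 = Av₀ = ((-5)·1 + (-2)·0 + (-1)·0 + 5·0; (-3)·1 + 0·0 + (-2)·0 + 6·0; 3·1 + 5·0 + 5·0 + (-4)·0; (-4)·1 + 3·0 + 6·0 + (-4)·0) = (-5, -3, 3, -4)
w2 = Aw1 = ((-5)·(-5) + (-2)·(-3) + (-1)·3 + 5·(-4); (-3)·(-5) + 0·(-3) + (-2)·3 + 6·(-4); 3·(-5) + 5·(-3) + 5·3 + (-4)·(-4); (-4)·(-5) + 3·(-3) + 6·3 + (-4)·(-4)) = (8, -15, 1, 45)
The requested component of w2 is 8.

8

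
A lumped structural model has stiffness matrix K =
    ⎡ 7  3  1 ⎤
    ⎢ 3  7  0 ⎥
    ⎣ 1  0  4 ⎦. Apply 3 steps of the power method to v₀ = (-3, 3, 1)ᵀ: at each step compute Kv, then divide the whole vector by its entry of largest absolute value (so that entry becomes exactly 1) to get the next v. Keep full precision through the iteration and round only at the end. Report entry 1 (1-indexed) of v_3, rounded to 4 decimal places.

Kv0 = (-11.00000, 12.00000, 1.00000); divide by 12.00000 → v1 = (-0.91667, 1.00000, 0.08333)
Kv1 = (-3.33333, 4.25000, -0.58333); divide by 4.25000 → v2 = (-0.78431, 1.00000, -0.13725)
Kv2 = (-2.62745, 4.64706, -1.33333); divide by 4.64706 → v3 = (-0.56540, 1.00000, -0.28692)
Requested entry of v3: -134/237 = -0.5654

-0.5654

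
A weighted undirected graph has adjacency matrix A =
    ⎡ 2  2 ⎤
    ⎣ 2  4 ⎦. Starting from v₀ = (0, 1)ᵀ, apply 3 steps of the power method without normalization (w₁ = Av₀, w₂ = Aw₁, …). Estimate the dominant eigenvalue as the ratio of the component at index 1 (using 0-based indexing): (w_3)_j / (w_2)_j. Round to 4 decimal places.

λ ≈ 5.2000

w1 = Av₀ = (2·0 + 2·1; 2·0 + 4·1) = (2, 4)
w2 = Aw1 = (2·2 + 2·4; 2·2 + 4·4) = (12, 20)
w3 = Aw2 = (64, 104)
Ratio at component: 104 / 20 = 5.2000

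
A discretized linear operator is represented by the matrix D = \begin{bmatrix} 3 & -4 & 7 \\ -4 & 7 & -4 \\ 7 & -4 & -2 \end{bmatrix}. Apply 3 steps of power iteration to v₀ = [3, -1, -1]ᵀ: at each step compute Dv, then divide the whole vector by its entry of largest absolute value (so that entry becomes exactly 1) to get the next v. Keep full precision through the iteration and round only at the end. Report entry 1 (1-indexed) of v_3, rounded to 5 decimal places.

Dv0 = (6.000000, -15.000000, 27.000000); divide by 27.000000 → v1 = (0.222222, -0.555556, 1.000000)
Dv1 = (9.888889, -8.777778, 1.777778); divide by 9.888889 → v2 = (1.000000, -0.887640, 0.179775)
Dv2 = (7.808989, -10.932584, 10.191011); divide by -10.932584 → v3 = (-0.714286, 1.000000, -0.932169)
Requested entry of v3: 2085/-2919 = -0.71429

-0.71429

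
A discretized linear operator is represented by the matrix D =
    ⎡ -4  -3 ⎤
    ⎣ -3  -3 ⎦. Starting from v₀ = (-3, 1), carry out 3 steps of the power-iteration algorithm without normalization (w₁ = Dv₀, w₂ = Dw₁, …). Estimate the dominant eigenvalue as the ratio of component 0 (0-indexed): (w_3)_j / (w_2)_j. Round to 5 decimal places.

w1 = Dv₀ = ((-4)·(-3) + (-3)·1; (-3)·(-3) + (-3)·1) = (9, 6)
w2 = Dw1 = ((-4)·9 + (-3)·6; (-3)·9 + (-3)·6) = (-54, -45)
w3 = Dw2 = (351, 297)
Ratio at component: 351 / -54 = -6.50000

λ ≈ -6.50000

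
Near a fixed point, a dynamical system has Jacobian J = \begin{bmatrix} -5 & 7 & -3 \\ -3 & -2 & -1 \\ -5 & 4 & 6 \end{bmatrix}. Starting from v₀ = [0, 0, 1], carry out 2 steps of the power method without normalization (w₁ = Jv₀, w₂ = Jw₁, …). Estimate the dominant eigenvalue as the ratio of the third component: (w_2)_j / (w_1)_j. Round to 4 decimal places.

7.8333

w1 = Jv₀ = (-3, -1, 6)
w2 = Jw1 = (-10, 5, 47)
Ratio at component: 47 / 6 = 7.8333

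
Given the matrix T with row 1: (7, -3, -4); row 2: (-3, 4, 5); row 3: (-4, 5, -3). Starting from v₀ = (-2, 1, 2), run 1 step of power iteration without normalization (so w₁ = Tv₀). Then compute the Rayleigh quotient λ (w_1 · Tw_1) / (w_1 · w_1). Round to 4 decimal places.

w1 = Tv₀ = (7·(-2) + (-3)·1 + (-4)·2; (-3)·(-2) + 4·1 + 5·2; (-4)·(-2) + 5·1 + (-3)·2) = (-25, 20, 7)
Tw1 = (-263, 190, 179)
w1·Tw1 = (-25)·(-263) + 20·190 + 7·179 = 11628; w1·w1 = (-25)·(-25) + 20·20 + 7·7 = 1074
λ ≈ 11628/1074 = 10.8268

10.8268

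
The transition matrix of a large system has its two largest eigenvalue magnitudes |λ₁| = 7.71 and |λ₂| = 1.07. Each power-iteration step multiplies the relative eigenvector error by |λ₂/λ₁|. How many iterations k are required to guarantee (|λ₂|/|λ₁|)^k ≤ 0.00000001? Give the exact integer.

10

|λ₂/λ₁| = 1.07/7.71 = 0.13878
Need k ≥ ln(0.00000001) / ln(0.13878) = -18.4207 / -1.9749 ≈ 9.328
Smallest integer k satisfying the bound: 10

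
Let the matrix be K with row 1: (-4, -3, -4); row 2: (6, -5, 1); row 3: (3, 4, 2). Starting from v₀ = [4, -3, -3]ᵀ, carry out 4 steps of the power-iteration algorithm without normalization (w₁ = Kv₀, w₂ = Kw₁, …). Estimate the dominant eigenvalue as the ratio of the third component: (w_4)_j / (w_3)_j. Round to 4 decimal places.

w1 = Kv₀ = ((-4)·4 + (-3)·(-3) + (-4)·(-3); 6·4 + (-5)·(-3) + 1·(-3); 3·4 + 4·(-3) + 2·(-3)) = (5, 36, -6)
w2 = Kw1 = ((-4)·5 + (-3)·36 + (-4)·(-6); 6·5 + (-5)·36 + 1·(-6); 3·5 + 4·36 + 2·(-6)) = (-104, -156, 147)
w3 = Kw2 = (296, 303, -642)
w4 = Kw3 = (475, -381, 816)
Ratio at component: 816 / -642 = -1.2710

-1.2710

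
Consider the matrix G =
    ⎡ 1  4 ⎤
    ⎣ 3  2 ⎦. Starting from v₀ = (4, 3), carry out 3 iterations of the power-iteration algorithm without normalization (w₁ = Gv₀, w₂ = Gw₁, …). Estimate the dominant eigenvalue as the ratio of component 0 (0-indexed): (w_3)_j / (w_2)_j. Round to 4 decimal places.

w1 = Gv₀ = (1·4 + 4·3; 3·4 + 2·3) = (16, 18)
w2 = Gw1 = (1·16 + 4·18; 3·16 + 2·18) = (88, 84)
w3 = Gw2 = (424, 432)
Ratio at component: 424 / 88 = 4.8182

4.8182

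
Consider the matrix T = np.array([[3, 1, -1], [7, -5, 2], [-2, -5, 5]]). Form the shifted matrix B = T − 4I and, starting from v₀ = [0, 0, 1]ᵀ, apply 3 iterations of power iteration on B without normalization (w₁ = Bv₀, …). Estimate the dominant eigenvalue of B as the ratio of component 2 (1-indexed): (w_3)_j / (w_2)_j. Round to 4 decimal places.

μ ≈ -9.0000

B = T − 4I has rows (-1, 1, -1); (7, -9, 2); (-2, -5, 1)
w1 = Bv₀ = (-1, 2, 1)
w2 = Bw1 = (2, -23, -7)
w3 = Bw2 = (-18, 207, 104)
Ratio: 207/-23 = -9.0000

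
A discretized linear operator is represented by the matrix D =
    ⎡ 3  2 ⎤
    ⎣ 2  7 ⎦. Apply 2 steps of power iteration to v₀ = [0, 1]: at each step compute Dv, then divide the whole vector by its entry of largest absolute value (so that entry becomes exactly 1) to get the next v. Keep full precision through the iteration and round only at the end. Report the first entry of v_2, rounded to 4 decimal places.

0.3774

Dv0 = (2.00000, 7.00000); divide by 7.00000 → v1 = (0.28571, 1.00000)
Dv1 = (2.85714, 7.57143); divide by 7.57143 → v2 = (0.37736, 1.00000)
Requested entry of v2: 20/53 = 0.3774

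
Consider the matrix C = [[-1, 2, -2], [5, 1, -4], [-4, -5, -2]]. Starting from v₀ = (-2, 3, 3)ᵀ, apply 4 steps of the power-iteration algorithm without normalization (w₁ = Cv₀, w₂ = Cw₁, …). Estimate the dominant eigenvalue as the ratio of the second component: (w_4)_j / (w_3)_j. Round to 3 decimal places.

w1 = Cv₀ = ((-1)·(-2) + 2·3 + (-2)·3; 5·(-2) + 1·3 + (-4)·3; (-4)·(-2) + (-5)·3 + (-2)·3) = (2, -19, -13)
w2 = Cw1 = ((-1)·2 + 2·(-19) + (-2)·(-13); 5·2 + 1·(-19) + (-4)·(-13); (-4)·2 + (-5)·(-19) + (-2)·(-13)) = (-14, 43, 113)
w3 = Cw2 = (-126, -479, -385)
w4 = Cw3 = (-62, 431, 3669)
Ratio at component: 431 / -479 = -0.900

λ ≈ -0.900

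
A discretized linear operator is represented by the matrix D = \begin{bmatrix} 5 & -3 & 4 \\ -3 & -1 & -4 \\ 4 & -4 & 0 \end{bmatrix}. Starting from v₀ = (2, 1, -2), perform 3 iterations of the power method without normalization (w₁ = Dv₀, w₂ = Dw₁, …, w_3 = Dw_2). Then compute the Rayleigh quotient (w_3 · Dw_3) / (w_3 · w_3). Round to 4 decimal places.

w1 = Dv₀ = (5·2 + (-3)·1 + 4·(-2); (-3)·2 + (-1)·1 + (-4)·(-2); 4·2 + (-4)·1 + 0·(-2)) = (-1, 1, 4)
w2 = Dw1 = (5·(-1) + (-3)·1 + 4·4; (-3)·(-1) + (-1)·1 + (-4)·4; 4·(-1) + (-4)·1 + 0·4) = (8, -14, -8)
w3 = Dw2 = (50, 22, 88)
Dw3 = (536, -524, 112)
w3·Dw3 = 50·536 + 22·(-524) + 88·112 = 25128; w3·w3 = 50·50 + 22·22 + 88·88 = 10728
λ ≈ 25128/10728 = 2.3423

λ ≈ 2.3423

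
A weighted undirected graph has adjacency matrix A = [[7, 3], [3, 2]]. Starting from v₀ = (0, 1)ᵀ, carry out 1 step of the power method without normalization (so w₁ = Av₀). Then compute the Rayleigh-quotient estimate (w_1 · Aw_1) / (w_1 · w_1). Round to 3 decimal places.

w1 = Av₀ = (3, 2)
Aw1 = (27, 13)
w1·Aw1 = 3·27 + 2·13 = 107; w1·w1 = 3·3 + 2·2 = 13
λ ≈ 107/13 = 8.231

λ ≈ 8.231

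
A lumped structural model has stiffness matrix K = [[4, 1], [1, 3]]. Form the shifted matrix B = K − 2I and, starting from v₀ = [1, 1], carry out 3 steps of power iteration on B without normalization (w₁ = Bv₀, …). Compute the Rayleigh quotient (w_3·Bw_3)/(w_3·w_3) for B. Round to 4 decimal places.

B = K − 2I has rows (2, 1); (1, 1)
w1 = Bv₀ = (2·1 + 1·1; 1·1 + 1·1) = (3, 2)
w2 = Bw1 = (2·3 + 1·2; 1·3 + 1·2) = (8, 5)
w3 = Bw2 = (21, 13)
Bw3 = (55, 34)
w3·Bw3 = 1597; w3·w3 = 610; μ ≈ 1597/610 = 2.6180

2.6180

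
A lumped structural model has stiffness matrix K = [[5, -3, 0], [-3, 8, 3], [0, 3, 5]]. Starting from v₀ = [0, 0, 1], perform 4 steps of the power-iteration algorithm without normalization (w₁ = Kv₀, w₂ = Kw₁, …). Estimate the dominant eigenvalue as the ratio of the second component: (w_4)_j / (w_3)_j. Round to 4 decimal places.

w1 = Kv₀ = (0, 3, 5)
w2 = Kw1 = (-9, 39, 34)
w3 = Kw2 = (-162, 441, 287)
w4 = Kw3 = (-2133, 4875, 2758)
Ratio at component: 4875 / 441 = 11.0544

11.0544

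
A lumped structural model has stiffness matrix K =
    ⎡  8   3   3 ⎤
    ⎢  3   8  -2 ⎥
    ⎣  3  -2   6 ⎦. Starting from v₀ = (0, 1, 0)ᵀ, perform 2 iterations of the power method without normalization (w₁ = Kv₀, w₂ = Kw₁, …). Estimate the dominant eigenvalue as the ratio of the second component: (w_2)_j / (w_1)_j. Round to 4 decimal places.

9.6250

w1 = Kv₀ = (3, 8, -2)
w2 = Kw1 = (42, 77, -19)
Ratio at component: 77 / 8 = 9.6250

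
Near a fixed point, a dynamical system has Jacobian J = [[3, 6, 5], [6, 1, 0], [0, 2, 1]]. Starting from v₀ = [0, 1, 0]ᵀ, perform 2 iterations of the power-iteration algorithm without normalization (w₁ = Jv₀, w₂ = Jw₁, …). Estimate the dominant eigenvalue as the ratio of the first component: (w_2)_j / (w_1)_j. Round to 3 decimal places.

5.667

w1 = Jv₀ = (3·0 + 6·1 + 5·0; 6·0 + 1·1 + 0·0; 0·0 + 2·1 + 1·0) = (6, 1, 2)
w2 = Jw1 = (3·6 + 6·1 + 5·2; 6·6 + 1·1 + 0·2; 0·6 + 2·1 + 1·2) = (34, 37, 4)
Ratio at component: 34 / 6 = 5.667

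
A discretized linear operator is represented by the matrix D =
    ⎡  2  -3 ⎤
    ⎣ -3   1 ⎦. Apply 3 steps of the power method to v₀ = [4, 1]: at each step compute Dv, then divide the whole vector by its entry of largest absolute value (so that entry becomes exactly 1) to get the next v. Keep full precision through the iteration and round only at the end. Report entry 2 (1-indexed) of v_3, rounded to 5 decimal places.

-0.94512

Dv0 = (5.000000, -11.000000); divide by -11.000000 → v1 = (-0.454545, 1.000000)
Dv1 = (-3.909091, 2.363636); divide by -3.909091 → v2 = (1.000000, -0.604651)
Dv2 = (3.813953, -3.604651); divide by 3.813953 → v3 = (1.000000, -0.945122)
Requested entry of v3: -155/164 = -0.94512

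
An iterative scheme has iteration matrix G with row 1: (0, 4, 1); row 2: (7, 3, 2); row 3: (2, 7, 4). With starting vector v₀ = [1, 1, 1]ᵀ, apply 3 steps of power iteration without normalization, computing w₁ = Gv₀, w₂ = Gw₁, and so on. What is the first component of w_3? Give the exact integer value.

534

w1 = Gv₀ = (0·1 + 4·1 + 1·1; 7·1 + 3·1 + 2·1; 2·1 + 7·1 + 4·1) = (5, 12, 13)
w2 = Gw1 = (0·5 + 4·12 + 1·13; 7·5 + 3·12 + 2·13; 2·5 + 7·12 + 4·13) = (61, 97, 146)
w3 = Gw2 = (534, 1010, 1385)
The requested component of w3 is 534.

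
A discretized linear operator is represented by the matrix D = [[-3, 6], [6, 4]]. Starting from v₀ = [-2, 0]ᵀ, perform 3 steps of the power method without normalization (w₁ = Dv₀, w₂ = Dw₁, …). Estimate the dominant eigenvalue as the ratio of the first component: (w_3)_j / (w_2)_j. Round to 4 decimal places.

-2.2000

w1 = Dv₀ = ((-3)·(-2) + 6·0; 6·(-2) + 4·0) = (6, -12)
w2 = Dw1 = ((-3)·6 + 6·(-12); 6·6 + 4·(-12)) = (-90, -12)
w3 = Dw2 = (198, -588)
Ratio at component: 198 / -90 = -2.2000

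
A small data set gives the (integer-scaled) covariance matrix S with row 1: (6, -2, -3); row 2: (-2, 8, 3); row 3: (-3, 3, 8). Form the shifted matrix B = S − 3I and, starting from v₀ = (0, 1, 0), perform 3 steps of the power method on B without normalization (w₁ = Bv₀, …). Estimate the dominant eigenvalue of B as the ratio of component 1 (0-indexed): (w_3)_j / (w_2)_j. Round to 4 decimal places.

B = S − 3I has rows (3, -2, -3); (-2, 5, 3); (-3, 3, 5)
w1 = Bv₀ = (3·0 + (-2)·1 + (-3)·0; (-2)·0 + 5·1 + 3·0; (-3)·0 + 3·1 + 5·0) = (-2, 5, 3)
w2 = Bw1 = (3·(-2) + (-2)·5 + (-3)·3; (-2)·(-2) + 5·5 + 3·3; (-3)·(-2) + 3·5 + 5·3) = (-25, 38, 36)
w3 = Bw2 = (-259, 348, 369)
Ratio: 348/38 = 9.1579

9.1579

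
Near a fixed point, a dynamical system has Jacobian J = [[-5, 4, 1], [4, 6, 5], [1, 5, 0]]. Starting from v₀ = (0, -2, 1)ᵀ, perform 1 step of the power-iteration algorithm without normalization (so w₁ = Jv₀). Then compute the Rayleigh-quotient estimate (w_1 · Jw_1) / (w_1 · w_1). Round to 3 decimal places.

w1 = Jv₀ = ((-5)·0 + 4·(-2) + 1·1; 4·0 + 6·(-2) + 5·1; 1·0 + 5·(-2) + 0·1) = (-7, -7, -10)
Jw1 = (-3, -120, -42)
w1·Jw1 = (-7)·(-3) + (-7)·(-120) + (-10)·(-42) = 1281; w1·w1 = (-7)·(-7) + (-7)·(-7) + (-10)·(-10) = 198
λ ≈ 1281/198 = 6.470

6.470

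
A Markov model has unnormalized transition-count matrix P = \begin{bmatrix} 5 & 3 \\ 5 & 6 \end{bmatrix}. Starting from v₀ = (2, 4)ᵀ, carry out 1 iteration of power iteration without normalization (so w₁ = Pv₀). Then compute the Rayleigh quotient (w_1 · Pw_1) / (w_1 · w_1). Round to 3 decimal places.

9.354

w1 = Pv₀ = (5·2 + 3·4; 5·2 + 6·4) = (22, 34)
Pw1 = (212, 314)
w1·Pw1 = 22·212 + 34·314 = 15340; w1·w1 = 22·22 + 34·34 = 1640
λ ≈ 15340/1640 = 9.354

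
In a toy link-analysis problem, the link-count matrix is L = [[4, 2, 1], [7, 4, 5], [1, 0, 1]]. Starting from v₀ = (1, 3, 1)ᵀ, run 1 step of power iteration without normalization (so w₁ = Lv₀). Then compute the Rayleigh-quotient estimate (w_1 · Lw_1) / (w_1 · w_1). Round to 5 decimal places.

w1 = Lv₀ = (11, 24, 2)
Lw1 = (94, 183, 13)
w1·Lw1 = 11·94 + 24·183 + 2·13 = 5452; w1·w1 = 11·11 + 24·24 + 2·2 = 701
λ ≈ 5452/701 = 7.77746

λ ≈ 7.77746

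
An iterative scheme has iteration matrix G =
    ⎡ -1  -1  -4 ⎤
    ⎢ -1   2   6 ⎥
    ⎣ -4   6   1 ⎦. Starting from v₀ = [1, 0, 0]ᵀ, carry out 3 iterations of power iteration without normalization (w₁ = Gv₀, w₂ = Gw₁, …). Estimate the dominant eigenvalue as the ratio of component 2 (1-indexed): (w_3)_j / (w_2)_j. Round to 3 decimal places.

w1 = Gv₀ = ((-1)·1 + (-1)·0 + (-4)·0; (-1)·1 + 2·0 + 6·0; (-4)·1 + 6·0 + 1·0) = (-1, -1, -4)
w2 = Gw1 = ((-1)·(-1) + (-1)·(-1) + (-4)·(-4); (-1)·(-1) + 2·(-1) + 6·(-4); (-4)·(-1) + 6·(-1) + 1·(-4)) = (18, -25, -6)
w3 = Gw2 = (31, -104, -228)
Ratio at component: -104 / -25 = 4.160

4.160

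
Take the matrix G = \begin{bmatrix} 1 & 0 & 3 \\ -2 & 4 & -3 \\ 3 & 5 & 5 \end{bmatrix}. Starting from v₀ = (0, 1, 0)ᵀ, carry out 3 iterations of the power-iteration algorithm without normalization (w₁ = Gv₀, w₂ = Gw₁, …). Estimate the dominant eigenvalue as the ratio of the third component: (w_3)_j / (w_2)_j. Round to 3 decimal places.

w1 = Gv₀ = (1·0 + 0·1 + 3·0; (-2)·0 + 4·1 + (-3)·0; 3·0 + 5·1 + 5·0) = (0, 4, 5)
w2 = Gw1 = (1·0 + 0·4 + 3·5; (-2)·0 + 4·4 + (-3)·5; 3·0 + 5·4 + 5·5) = (15, 1, 45)
w3 = Gw2 = (150, -161, 275)
Ratio at component: 275 / 45 = 6.111

6.111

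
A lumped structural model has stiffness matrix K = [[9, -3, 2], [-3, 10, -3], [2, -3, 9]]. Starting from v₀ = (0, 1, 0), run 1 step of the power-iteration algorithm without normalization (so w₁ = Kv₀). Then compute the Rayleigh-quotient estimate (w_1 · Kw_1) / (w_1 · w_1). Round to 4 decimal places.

13.2034

w1 = Kv₀ = (9·0 + (-3)·1 + 2·0; (-3)·0 + 10·1 + (-3)·0; 2·0 + (-3)·1 + 9·0) = (-3, 10, -3)
Kw1 = (-63, 118, -63)
w1·Kw1 = (-3)·(-63) + 10·118 + (-3)·(-63) = 1558; w1·w1 = (-3)·(-3) + 10·10 + (-3)·(-3) = 118
λ ≈ 1558/118 = 13.2034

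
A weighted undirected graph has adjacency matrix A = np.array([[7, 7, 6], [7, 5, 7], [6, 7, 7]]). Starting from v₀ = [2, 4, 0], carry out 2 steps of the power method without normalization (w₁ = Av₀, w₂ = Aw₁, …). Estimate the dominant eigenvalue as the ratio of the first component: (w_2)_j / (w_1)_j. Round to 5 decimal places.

λ ≈ 18.38095

w1 = Av₀ = (42, 34, 40)
w2 = Aw1 = (772, 744, 770)
Ratio at component: 772 / 42 = 18.38095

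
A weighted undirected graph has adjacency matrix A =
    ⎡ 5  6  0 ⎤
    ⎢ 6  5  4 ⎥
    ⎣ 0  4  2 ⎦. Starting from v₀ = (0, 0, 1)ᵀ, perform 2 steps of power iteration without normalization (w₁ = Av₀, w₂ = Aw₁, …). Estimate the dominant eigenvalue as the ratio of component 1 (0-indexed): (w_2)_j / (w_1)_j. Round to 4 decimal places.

w1 = Av₀ = (0, 4, 2)
w2 = Aw1 = (24, 28, 20)
Ratio at component: 28 / 4 = 7.0000

7.0000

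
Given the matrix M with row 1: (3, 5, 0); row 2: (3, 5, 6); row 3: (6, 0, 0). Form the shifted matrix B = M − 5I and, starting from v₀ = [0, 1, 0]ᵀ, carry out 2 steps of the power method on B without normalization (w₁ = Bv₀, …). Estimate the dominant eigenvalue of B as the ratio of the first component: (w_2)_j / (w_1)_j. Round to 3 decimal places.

B = M − 5I has rows (-2, 5, 0); (3, 0, 6); (6, 0, -5)
w1 = Bv₀ = (5, 0, 0)
w2 = Bw1 = (-10, 15, 30)
Ratio: -10/5 = -2.000

μ ≈ -2.000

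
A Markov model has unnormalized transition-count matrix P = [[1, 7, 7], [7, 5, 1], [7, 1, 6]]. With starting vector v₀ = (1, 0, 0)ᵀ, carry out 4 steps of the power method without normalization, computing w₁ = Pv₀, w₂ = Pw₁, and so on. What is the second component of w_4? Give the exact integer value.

11886

w1 = Pv₀ = (1, 7, 7)
w2 = Pw1 = (99, 49, 56)
w3 = Pw2 = (834, 994, 1078)
w4 = Pw3 = (15338, 11886, 13300)
The requested component of w4 is 11886.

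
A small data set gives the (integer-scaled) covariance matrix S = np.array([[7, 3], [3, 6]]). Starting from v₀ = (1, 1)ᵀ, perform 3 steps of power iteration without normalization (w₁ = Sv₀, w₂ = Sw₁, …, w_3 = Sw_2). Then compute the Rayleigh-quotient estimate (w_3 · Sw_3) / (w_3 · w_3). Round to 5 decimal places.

9.54129

w1 = Sv₀ = (10, 9)
w2 = Sw1 = (97, 84)
w3 = Sw2 = (931, 795)
Sw3 = (8902, 7563)
w3·Sw3 = 931·8902 + 795·7563 = 14300347; w3·w3 = 931·931 + 795·795 = 1498786
λ ≈ 14300347/1498786 = 9.54129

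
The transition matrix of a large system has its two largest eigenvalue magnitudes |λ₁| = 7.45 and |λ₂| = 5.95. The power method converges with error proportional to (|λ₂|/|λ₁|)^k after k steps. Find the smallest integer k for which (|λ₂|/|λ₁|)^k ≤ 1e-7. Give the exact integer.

72

|λ₂/λ₁| = 5.95/7.45 = 0.79866
Need k ≥ ln(1e-7) / ln(0.79866) = -16.1181 / -0.2248 ≈ 71.692
Smallest integer k satisfying the bound: 72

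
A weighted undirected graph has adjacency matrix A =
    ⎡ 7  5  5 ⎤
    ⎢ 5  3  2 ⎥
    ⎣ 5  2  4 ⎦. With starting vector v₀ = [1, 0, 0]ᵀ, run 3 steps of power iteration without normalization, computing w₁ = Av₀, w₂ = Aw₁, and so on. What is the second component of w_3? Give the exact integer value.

805

w1 = Av₀ = (7, 5, 5)
w2 = Aw1 = (99, 60, 65)
w3 = Aw2 = (1318, 805, 875)
The requested component of w3 is 805.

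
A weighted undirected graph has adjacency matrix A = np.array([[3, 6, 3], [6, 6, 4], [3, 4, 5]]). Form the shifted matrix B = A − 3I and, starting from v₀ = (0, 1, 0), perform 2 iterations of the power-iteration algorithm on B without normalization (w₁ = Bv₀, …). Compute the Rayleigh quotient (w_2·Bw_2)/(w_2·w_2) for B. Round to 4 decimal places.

10.1228

B = A − 3I has rows (0, 6, 3); (6, 3, 4); (3, 4, 2)
w1 = Bv₀ = (0·0 + 6·1 + 3·0; 6·0 + 3·1 + 4·0; 3·0 + 4·1 + 2·0) = (6, 3, 4)
w2 = Bw1 = (0·6 + 6·3 + 3·4; 6·6 + 3·3 + 4·4; 3·6 + 4·3 + 2·4) = (30, 61, 38)
Bw2 = (480, 515, 410)
w2·Bw2 = 61395; w2·w2 = 6065; μ ≈ 61395/6065 = 10.1228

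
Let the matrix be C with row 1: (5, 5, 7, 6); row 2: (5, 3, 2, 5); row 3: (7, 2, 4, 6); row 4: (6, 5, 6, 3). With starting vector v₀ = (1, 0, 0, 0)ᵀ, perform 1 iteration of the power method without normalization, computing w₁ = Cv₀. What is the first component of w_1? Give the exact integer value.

5

w1 = Cv₀ = (5·1 + 5·0 + 7·0 + 6·0; 5·1 + 3·0 + 2·0 + 5·0; 7·1 + 2·0 + 4·0 + 6·0; 6·1 + 5·0 + 6·0 + 3·0) = (5, 5, 7, 6)
The requested component of w1 is 5.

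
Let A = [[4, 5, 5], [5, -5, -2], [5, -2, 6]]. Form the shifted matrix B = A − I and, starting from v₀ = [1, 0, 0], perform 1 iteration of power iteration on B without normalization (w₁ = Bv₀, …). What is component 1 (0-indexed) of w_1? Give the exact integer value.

B = A − I has rows (3, 5, 5); (5, -6, -2); (5, -2, 5)
w1 = Bv₀ = (3·1 + 5·0 + 5·0; 5·1 + (-6)·0 + (-2)·0; 5·1 + (-2)·0 + 5·0) = (3, 5, 5)
Requested component of w1: 5

5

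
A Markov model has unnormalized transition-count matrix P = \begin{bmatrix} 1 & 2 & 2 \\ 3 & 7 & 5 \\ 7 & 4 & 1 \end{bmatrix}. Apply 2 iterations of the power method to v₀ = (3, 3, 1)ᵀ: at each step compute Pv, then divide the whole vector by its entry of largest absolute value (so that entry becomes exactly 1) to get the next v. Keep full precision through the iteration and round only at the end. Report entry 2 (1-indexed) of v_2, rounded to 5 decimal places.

1.00000

Pv0 = (11.000000, 35.000000, 34.000000); divide by 35.000000 → v1 = (0.314286, 1.000000, 0.971429)
Pv1 = (4.257143, 12.800000, 7.171429); divide by 12.800000 → v2 = (0.332589, 1.000000, 0.560268)
Requested entry of v2: 448/448 = 1.00000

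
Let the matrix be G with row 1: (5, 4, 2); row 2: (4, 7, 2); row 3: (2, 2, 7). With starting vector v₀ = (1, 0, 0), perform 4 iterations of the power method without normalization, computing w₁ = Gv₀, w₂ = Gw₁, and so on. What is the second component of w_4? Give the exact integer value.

7080

w1 = Gv₀ = (5·1 + 4·0 + 2·0; 4·1 + 7·0 + 2·0; 2·1 + 2·0 + 7·0) = (5, 4, 2)
w2 = Gw1 = (5·5 + 4·4 + 2·2; 4·5 + 7·4 + 2·2; 2·5 + 2·4 + 7·2) = (45, 52, 32)
w3 = Gw2 = (497, 608, 418)
w4 = Gw3 = (5753, 7080, 5136)
The requested component of w4 is 7080.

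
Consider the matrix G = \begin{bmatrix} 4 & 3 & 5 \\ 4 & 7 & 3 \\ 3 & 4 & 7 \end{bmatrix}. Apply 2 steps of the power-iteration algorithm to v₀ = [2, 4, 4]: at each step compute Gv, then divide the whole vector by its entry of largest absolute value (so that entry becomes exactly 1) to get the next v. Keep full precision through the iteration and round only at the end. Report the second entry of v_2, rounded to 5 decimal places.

0.97583

Gv0 = (40.000000, 48.000000, 50.000000); divide by 50.000000 → v1 = (0.800000, 0.960000, 1.000000)
Gv1 = (11.080000, 12.920000, 13.240000); divide by 13.240000 → v2 = (0.836858, 0.975831, 1.000000)
Requested entry of v2: 646/662 = 0.97583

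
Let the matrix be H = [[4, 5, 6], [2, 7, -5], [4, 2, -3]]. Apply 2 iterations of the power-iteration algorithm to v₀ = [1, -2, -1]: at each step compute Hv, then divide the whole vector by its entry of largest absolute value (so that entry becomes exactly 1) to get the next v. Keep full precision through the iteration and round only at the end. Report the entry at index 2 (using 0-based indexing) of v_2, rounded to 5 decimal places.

Hv0 = (-12.000000, -7.000000, 3.000000); divide by -12.000000 → v1 = (1.000000, 0.583333, -0.250000)
Hv1 = (5.416667, 7.333333, 5.916667); divide by 7.333333 → v2 = (0.738636, 1.000000, 0.806818)
Requested entry of v2: -71/-88 = 0.80682

0.80682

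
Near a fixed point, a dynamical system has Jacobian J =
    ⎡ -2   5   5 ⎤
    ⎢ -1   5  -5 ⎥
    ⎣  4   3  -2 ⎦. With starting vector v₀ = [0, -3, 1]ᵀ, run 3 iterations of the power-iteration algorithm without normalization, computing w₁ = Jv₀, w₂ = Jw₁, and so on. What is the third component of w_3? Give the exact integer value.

w1 = Jv₀ = (-10, -20, -11)
w2 = Jw1 = (-135, -35, -78)
w3 = Jw2 = (-295, 350, -489)
The requested component of w3 is -489.

-489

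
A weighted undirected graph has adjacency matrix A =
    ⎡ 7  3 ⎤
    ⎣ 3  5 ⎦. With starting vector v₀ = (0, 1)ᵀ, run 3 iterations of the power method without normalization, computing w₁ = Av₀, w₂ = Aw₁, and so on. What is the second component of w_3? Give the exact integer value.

278

w1 = Av₀ = (7·0 + 3·1; 3·0 + 5·1) = (3, 5)
w2 = Aw1 = (7·3 + 3·5; 3·3 + 5·5) = (36, 34)
w3 = Aw2 = (354, 278)
The requested component of w3 is 278.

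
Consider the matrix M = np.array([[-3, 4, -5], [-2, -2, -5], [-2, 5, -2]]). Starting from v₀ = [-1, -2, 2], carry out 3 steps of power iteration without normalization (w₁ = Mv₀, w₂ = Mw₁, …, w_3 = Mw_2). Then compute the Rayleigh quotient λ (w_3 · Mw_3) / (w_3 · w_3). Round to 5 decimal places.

-1.65372

w1 = Mv₀ = ((-3)·(-1) + 4·(-2) + (-5)·2; (-2)·(-1) + (-2)·(-2) + (-5)·2; (-2)·(-1) + 5·(-2) + (-2)·2) = (-15, -4, -12)
w2 = Mw1 = ((-3)·(-15) + 4·(-4) + (-5)·(-12); (-2)·(-15) + (-2)·(-4) + (-5)·(-12); (-2)·(-15) + 5·(-4) + (-2)·(-12)) = (89, 98, 34)
w3 = Mw2 = (-45, -544, 244)
Mw3 = (-3261, -42, -3118)
w3·Mw3 = (-45)·(-3261) + (-544)·(-42) + 244·(-3118) = -591199; w3·w3 = (-45)·(-45) + (-544)·(-544) + 244·244 = 357497
λ ≈ -591199/357497 = -1.65372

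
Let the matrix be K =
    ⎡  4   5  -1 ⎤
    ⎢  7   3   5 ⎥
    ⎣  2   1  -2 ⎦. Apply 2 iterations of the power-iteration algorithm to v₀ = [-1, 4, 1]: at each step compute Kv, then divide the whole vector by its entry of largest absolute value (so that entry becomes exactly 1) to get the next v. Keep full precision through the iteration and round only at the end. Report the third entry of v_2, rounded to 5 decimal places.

0.29630

Kv0 = (15.000000, 10.000000, 0.000000); divide by 15.000000 → v1 = (1.000000, 0.666667, 0.000000)
Kv1 = (7.333333, 9.000000, 2.666667); divide by 9.000000 → v2 = (0.814815, 1.000000, 0.296296)
Requested entry of v2: 40/135 = 0.29630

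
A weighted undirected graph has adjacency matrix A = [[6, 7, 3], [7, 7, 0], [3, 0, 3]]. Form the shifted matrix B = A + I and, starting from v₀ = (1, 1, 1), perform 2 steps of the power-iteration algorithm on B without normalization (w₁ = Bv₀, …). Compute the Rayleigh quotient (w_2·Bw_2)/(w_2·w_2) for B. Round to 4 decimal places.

14.8963

B = A + I has rows (7, 7, 3); (7, 8, 0); (3, 0, 4)
w1 = Bv₀ = (17, 15, 7)
w2 = Bw1 = (245, 239, 79)
Bw2 = (3625, 3627, 1051)
w2·Bw2 = 1838007; w2·w2 = 123387; μ ≈ 1838007/123387 = 14.8963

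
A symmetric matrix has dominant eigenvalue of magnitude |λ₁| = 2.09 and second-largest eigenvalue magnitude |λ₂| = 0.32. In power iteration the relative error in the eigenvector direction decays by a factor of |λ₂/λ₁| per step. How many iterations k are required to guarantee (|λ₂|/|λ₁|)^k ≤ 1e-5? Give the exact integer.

|λ₂/λ₁| = 0.32/2.09 = 0.15311
Need k ≥ ln(1e-5) / ln(0.15311) = -11.5129 / -1.8766 ≈ 6.135
Smallest integer k satisfying the bound: 7

7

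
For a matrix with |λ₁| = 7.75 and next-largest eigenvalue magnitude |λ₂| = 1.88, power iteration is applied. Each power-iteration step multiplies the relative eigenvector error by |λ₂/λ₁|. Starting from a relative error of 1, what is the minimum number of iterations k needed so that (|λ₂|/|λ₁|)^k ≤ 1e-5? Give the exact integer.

|λ₂/λ₁| = 1.88/7.75 = 0.24258
Need k ≥ ln(1e-5) / ln(0.24258) = -11.5129 / -1.4164 ≈ 8.128
Smallest integer k satisfying the bound: 9

9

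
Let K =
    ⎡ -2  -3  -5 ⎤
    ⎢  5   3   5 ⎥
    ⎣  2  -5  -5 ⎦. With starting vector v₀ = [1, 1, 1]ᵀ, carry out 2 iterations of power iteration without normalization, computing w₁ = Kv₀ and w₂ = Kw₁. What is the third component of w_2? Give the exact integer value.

w1 = Kv₀ = ((-2)·1 + (-3)·1 + (-5)·1; 5·1 + 3·1 + 5·1; 2·1 + (-5)·1 + (-5)·1) = (-10, 13, -8)
w2 = Kw1 = ((-2)·(-10) + (-3)·13 + (-5)·(-8); 5·(-10) + 3·13 + 5·(-8); 2·(-10) + (-5)·13 + (-5)·(-8)) = (21, -51, -45)
The requested component of w2 is -45.

-45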